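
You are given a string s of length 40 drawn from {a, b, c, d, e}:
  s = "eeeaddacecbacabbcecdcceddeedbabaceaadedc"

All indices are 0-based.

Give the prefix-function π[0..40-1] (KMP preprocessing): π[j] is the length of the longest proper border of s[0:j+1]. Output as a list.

π[0] = 0
j=1 s[j]='e': π[1]=1 (border 'e')
j=2 s[j]='e': π[2]=2 (border 'ee')
j=3 s[j]='a': k: 2→1→0; π[3]=0 (border '')
j=4 s[j]='d': π[4]=0 (border '')
j=5 s[j]='d': π[5]=0 (border '')
j=6 s[j]='a': π[6]=0 (border '')
j=7 s[j]='c': π[7]=0 (border '')
j=8 s[j]='e': π[8]=1 (border 'e')
j=9 s[j]='c': k: 1→0; π[9]=0 (border '')
j=10 s[j]='b': π[10]=0 (border '')
j=11 s[j]='a': π[11]=0 (border '')
j=12 s[j]='c': π[12]=0 (border '')
j=13 s[j]='a': π[13]=0 (border '')
j=14 s[j]='b': π[14]=0 (border '')
j=15 s[j]='b': π[15]=0 (border '')
j=16 s[j]='c': π[16]=0 (border '')
j=17 s[j]='e': π[17]=1 (border 'e')
j=18 s[j]='c': k: 1→0; π[18]=0 (border '')
j=19 s[j]='d': π[19]=0 (border '')
j=20 s[j]='c': π[20]=0 (border '')
j=21 s[j]='c': π[21]=0 (border '')
j=22 s[j]='e': π[22]=1 (border 'e')
j=23 s[j]='d': k: 1→0; π[23]=0 (border '')
j=24 s[j]='d': π[24]=0 (border '')
j=25 s[j]='e': π[25]=1 (border 'e')
j=26 s[j]='e': π[26]=2 (border 'ee')
j=27 s[j]='d': k: 2→1→0; π[27]=0 (border '')
j=28 s[j]='b': π[28]=0 (border '')
j=29 s[j]='a': π[29]=0 (border '')
j=30 s[j]='b': π[30]=0 (border '')
j=31 s[j]='a': π[31]=0 (border '')
j=32 s[j]='c': π[32]=0 (border '')
j=33 s[j]='e': π[33]=1 (border 'e')
j=34 s[j]='a': k: 1→0; π[34]=0 (border '')
j=35 s[j]='a': π[35]=0 (border '')
j=36 s[j]='d': π[36]=0 (border '')
j=37 s[j]='e': π[37]=1 (border 'e')
j=38 s[j]='d': k: 1→0; π[38]=0 (border '')
j=39 s[j]='c': π[39]=0 (border '')

[0, 1, 2, 0, 0, 0, 0, 0, 1, 0, 0, 0, 0, 0, 0, 0, 0, 1, 0, 0, 0, 0, 1, 0, 0, 1, 2, 0, 0, 0, 0, 0, 0, 1, 0, 0, 0, 1, 0, 0]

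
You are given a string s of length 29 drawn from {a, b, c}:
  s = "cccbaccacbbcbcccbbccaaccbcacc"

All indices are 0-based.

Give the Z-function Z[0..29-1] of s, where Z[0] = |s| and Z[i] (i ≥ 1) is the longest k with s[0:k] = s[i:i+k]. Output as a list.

Z[0]=29
i=1: i≥r, start 0; Z[1]=2 extend→box=[1,3)
i=2: min(r-i=1, Z[1]=2)=1; Z[2]=1
i=3: i≥r, start 0; Z[3]=0
i=4: i≥r, start 0; Z[4]=0
i=5: i≥r, start 0; Z[5]=2 extend→box=[5,7)
i=6: min(r-i=1, Z[1]=2)=1; Z[6]=1
i=7: i≥r, start 0; Z[7]=0
i=8: i≥r, start 0; Z[8]=1 extend→box=[8,9)
i=9: i≥r, start 0; Z[9]=0
i=10: i≥r, start 0; Z[10]=0
i=11: i≥r, start 0; Z[11]=1 extend→box=[11,12)
i=12: i≥r, start 0; Z[12]=0
i=13: i≥r, start 0; Z[13]=4 extend→box=[13,17)
i=14: min(r-i=3, Z[1]=2)=2; Z[14]=2
i=15: min(r-i=2, Z[2]=1)=1; Z[15]=1
i=16: min(r-i=1, Z[3]=0)=0; Z[16]=0
i=17: i≥r, start 0; Z[17]=0
i=18: i≥r, start 0; Z[18]=2 extend→box=[18,20)
i=19: min(r-i=1, Z[1]=2)=1; Z[19]=1
i=20: i≥r, start 0; Z[20]=0
i=21: i≥r, start 0; Z[21]=0
i=22: i≥r, start 0; Z[22]=2 extend→box=[22,24)
i=23: min(r-i=1, Z[1]=2)=1; Z[23]=1
i=24: i≥r, start 0; Z[24]=0
i=25: i≥r, start 0; Z[25]=1 extend→box=[25,26)
i=26: i≥r, start 0; Z[26]=0
i=27: i≥r, start 0; Z[27]=2 extend→box=[27,29)
i=28: min(r-i=1, Z[1]=2)=1; Z[28]=1

[29, 2, 1, 0, 0, 2, 1, 0, 1, 0, 0, 1, 0, 4, 2, 1, 0, 0, 2, 1, 0, 0, 2, 1, 0, 1, 0, 2, 1]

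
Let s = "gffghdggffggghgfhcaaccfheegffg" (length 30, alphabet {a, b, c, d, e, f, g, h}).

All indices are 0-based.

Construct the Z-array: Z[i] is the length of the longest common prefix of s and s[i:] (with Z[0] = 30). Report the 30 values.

[30, 0, 0, 1, 0, 0, 1, 4, 0, 0, 1, 1, 1, 0, 2, 0, 0, 0, 0, 0, 0, 0, 0, 0, 0, 0, 4, 0, 0, 1]

Z[0]=30
i=1: fresh scan; Z[1]=0
i=2: fresh scan; Z[2]=0
i=3: fresh scan; Z[3]=1 scan→box=[3,4)
i=4: fresh scan; Z[4]=0
i=5: fresh scan; Z[5]=0
i=6: fresh scan; Z[6]=1 scan→box=[6,7)
i=7: fresh scan; Z[7]=4 scan→box=[7,11)
i=8: min(r-i=3, Z[1]=0)=0; Z[8]=0
i=9: min(r-i=2, Z[2]=0)=0; Z[9]=0
i=10: min(r-i=1, Z[3]=1)=1; Z[10]=1
i=11: fresh scan; Z[11]=1 scan→box=[11,12)
i=12: fresh scan; Z[12]=1 scan→box=[12,13)
i=13: fresh scan; Z[13]=0
i=14: fresh scan; Z[14]=2 scan→box=[14,16)
i=15: min(r-i=1, Z[1]=0)=0; Z[15]=0
i=16: fresh scan; Z[16]=0
i=17: fresh scan; Z[17]=0
i=18: fresh scan; Z[18]=0
i=19: fresh scan; Z[19]=0
i=20: fresh scan; Z[20]=0
i=21: fresh scan; Z[21]=0
i=22: fresh scan; Z[22]=0
i=23: fresh scan; Z[23]=0
i=24: fresh scan; Z[24]=0
i=25: fresh scan; Z[25]=0
i=26: fresh scan; Z[26]=4 scan→box=[26,30)
i=27: min(r-i=3, Z[1]=0)=0; Z[27]=0
i=28: min(r-i=2, Z[2]=0)=0; Z[28]=0
i=29: min(r-i=1, Z[3]=1)=1; Z[29]=1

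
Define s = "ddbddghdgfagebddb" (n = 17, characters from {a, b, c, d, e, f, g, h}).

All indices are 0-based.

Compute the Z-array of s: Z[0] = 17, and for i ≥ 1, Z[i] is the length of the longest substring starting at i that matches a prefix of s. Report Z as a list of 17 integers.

Z[0]=17
i=1: fresh scan; Z[1]=1 extend→box=[1,2)
i=2: fresh scan; Z[2]=0
i=3: fresh scan; Z[3]=2 extend→box=[3,5)
i=4: min(r-i=1, Z[1]=1)=1; Z[4]=1
i=5: fresh scan; Z[5]=0
i=6: fresh scan; Z[6]=0
i=7: fresh scan; Z[7]=1 extend→box=[7,8)
i=8: fresh scan; Z[8]=0
i=9: fresh scan; Z[9]=0
i=10: fresh scan; Z[10]=0
i=11: fresh scan; Z[11]=0
i=12: fresh scan; Z[12]=0
i=13: fresh scan; Z[13]=0
i=14: fresh scan; Z[14]=3 extend→box=[14,17)
i=15: min(r-i=2, Z[1]=1)=1; Z[15]=1
i=16: min(r-i=1, Z[2]=0)=0; Z[16]=0

[17, 1, 0, 2, 1, 0, 0, 1, 0, 0, 0, 0, 0, 0, 3, 1, 0]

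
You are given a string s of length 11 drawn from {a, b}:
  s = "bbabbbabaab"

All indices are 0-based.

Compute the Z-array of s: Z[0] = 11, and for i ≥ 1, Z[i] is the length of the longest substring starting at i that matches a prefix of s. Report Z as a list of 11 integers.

[11, 1, 0, 2, 4, 1, 0, 1, 0, 0, 1]

Z[0]=11
i=1: fresh scan; Z[1]=1 grow→box=[1,2)
i=2: fresh scan; Z[2]=0
i=3: fresh scan; Z[3]=2 grow→box=[3,5)
i=4: min(r-i=1, Z[1]=1)=1; Z[4]=4 grow→box=[4,8)
i=5: min(r-i=3, Z[1]=1)=1; Z[5]=1
i=6: min(r-i=2, Z[2]=0)=0; Z[6]=0
i=7: min(r-i=1, Z[3]=2)=1; Z[7]=1
i=8: fresh scan; Z[8]=0
i=9: fresh scan; Z[9]=0
i=10: fresh scan; Z[10]=1 grow→box=[10,11)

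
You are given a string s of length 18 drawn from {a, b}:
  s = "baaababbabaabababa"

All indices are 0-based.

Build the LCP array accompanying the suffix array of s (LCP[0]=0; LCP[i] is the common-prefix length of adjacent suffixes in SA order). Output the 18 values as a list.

sorted suffixes:
  #0 SA[0]=17  'a'
  #1 SA[1]=1  'aaababbabaabababa'
  #2 SA[2]=10  'aabababa'
  #3 SA[3]=2  'aababbabaabababa'
  #4 SA[4]=15  'aba'
  #5 SA[5]=8  'abaabababa'
  #6 SA[6]=13  'ababa'
  #7 SA[7]=11  'abababa'
  #8 SA[8]=3  'ababbabaabababa'
  #9 SA[9]=5  'abbabaabababa'
  #10 SA[10]=16  'ba'
  #11 SA[11]=0  'baaababbabaabababa'
  #12 SA[12]=9  'baabababa'
  #13 SA[13]=14  'baba'
  #14 SA[14]=7  'babaabababa'
  #15 SA[15]=12  'bababa'
  #16 SA[16]=4  'babbabaabababa'
  #17 SA[17]=6  'bbabaabababa'

SA = [17, 1, 10, 2, 15, 8, 13, 11, 3, 5, 16, 0, 9, 14, 7, 12, 4, 6]
i: (SA[i-1],SA[i]) lcp shared
  1: (17,1) 1 'a'
  2: (1,10) 2 'aa'
  3: (10,2) 5 'aabab'
  4: (2,15) 1 'a'
  5: (15,8) 3 'aba'
  6: (8,13) 3 'aba'
  7: (13,11) 5 'ababa'
  8: (11,3) 4 'abab'
  9: (3,5) 2 'ab'
  10: (5,16) 0 ''
  11: (16,0) 2 'ba'
  12: (0,9) 3 'baa'
  13: (9,14) 2 'ba'
  14: (14,7) 4 'baba'
  15: (7,12) 4 'baba'
  16: (12,4) 3 'bab'
  17: (4,6) 1 'b'

[0, 1, 2, 5, 1, 3, 3, 5, 4, 2, 0, 2, 3, 2, 4, 4, 3, 1]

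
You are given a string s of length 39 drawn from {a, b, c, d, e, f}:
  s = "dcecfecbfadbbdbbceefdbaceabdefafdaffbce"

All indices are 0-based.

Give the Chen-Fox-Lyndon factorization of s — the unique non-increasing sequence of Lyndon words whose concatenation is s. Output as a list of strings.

emit factor 1: 'd' (i=0, period=1)
emit factor 2: 'cecfe' (i=1, period=5)
emit factor 3: 'c' (i=6, period=1)
emit factor 4: 'bf' (i=7, period=2)
emit factor 5: 'adbbdbbceefdb' (i=9, period=13)
emit factor 6: 'ace' (i=22, period=3)
emit factor 7: 'abdefafdaffbce' (i=25, period=14)

["d", "cecfe", "c", "bf", "adbbdbbceefdb", "ace", "abdefafdaffbce"]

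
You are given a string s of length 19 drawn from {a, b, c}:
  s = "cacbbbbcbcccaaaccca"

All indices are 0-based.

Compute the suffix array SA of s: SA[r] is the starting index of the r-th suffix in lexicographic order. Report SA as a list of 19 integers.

[18, 12, 13, 1, 14, 3, 4, 5, 6, 8, 17, 11, 0, 2, 7, 16, 10, 15, 9]

sorted suffixes:
  #0 SA[0]=18  'a'
  #1 SA[1]=12  'aaaccca'
  #2 SA[2]=13  'aaccca'
  #3 SA[3]=1  'acbbbbcbcccaaaccca'
  #4 SA[4]=14  'accca'
  #5 SA[5]=3  'bbbbcbcccaaaccca'
  #6 SA[6]=4  'bbbcbcccaaaccca'
  #7 SA[7]=5  'bbcbcccaaaccca'
  #8 SA[8]=6  'bcbcccaaaccca'
  #9 SA[9]=8  'bcccaaaccca'
  #10 SA[10]=17  'ca'
  #11 SA[11]=11  'caaaccca'
  #12 SA[12]=0  'cacbbbbcbcccaaaccca'
  #13 SA[13]=2  'cbbbbcbcccaaaccca'
  #14 SA[14]=7  'cbcccaaaccca'
  #15 SA[15]=16  'cca'
  #16 SA[16]=10  'ccaaaccca'
  #17 SA[17]=15  'ccca'
  #18 SA[18]=9  'cccaaaccca'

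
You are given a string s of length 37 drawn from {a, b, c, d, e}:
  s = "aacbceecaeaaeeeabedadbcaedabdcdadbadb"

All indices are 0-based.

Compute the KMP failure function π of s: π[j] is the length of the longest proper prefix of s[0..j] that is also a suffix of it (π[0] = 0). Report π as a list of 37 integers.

[0, 1, 0, 0, 0, 0, 0, 0, 1, 0, 1, 2, 0, 0, 0, 1, 0, 0, 0, 1, 0, 0, 0, 1, 0, 0, 1, 0, 0, 0, 0, 1, 0, 0, 1, 0, 0]

π[0] = 0
j=1 s[j]='a': π[1]=1 (border 'a')
j=2 s[j]='c': k: 1→0; π[2]=0 (border '')
j=3 s[j]='b': π[3]=0 (border '')
j=4 s[j]='c': π[4]=0 (border '')
j=5 s[j]='e': π[5]=0 (border '')
j=6 s[j]='e': π[6]=0 (border '')
j=7 s[j]='c': π[7]=0 (border '')
j=8 s[j]='a': π[8]=1 (border 'a')
j=9 s[j]='e': k: 1→0; π[9]=0 (border '')
j=10 s[j]='a': π[10]=1 (border 'a')
j=11 s[j]='a': π[11]=2 (border 'aa')
j=12 s[j]='e': k: 2→1→0; π[12]=0 (border '')
j=13 s[j]='e': π[13]=0 (border '')
j=14 s[j]='e': π[14]=0 (border '')
j=15 s[j]='a': π[15]=1 (border 'a')
j=16 s[j]='b': k: 1→0; π[16]=0 (border '')
j=17 s[j]='e': π[17]=0 (border '')
j=18 s[j]='d': π[18]=0 (border '')
j=19 s[j]='a': π[19]=1 (border 'a')
j=20 s[j]='d': k: 1→0; π[20]=0 (border '')
j=21 s[j]='b': π[21]=0 (border '')
j=22 s[j]='c': π[22]=0 (border '')
j=23 s[j]='a': π[23]=1 (border 'a')
j=24 s[j]='e': k: 1→0; π[24]=0 (border '')
j=25 s[j]='d': π[25]=0 (border '')
j=26 s[j]='a': π[26]=1 (border 'a')
j=27 s[j]='b': k: 1→0; π[27]=0 (border '')
j=28 s[j]='d': π[28]=0 (border '')
j=29 s[j]='c': π[29]=0 (border '')
j=30 s[j]='d': π[30]=0 (border '')
j=31 s[j]='a': π[31]=1 (border 'a')
j=32 s[j]='d': k: 1→0; π[32]=0 (border '')
j=33 s[j]='b': π[33]=0 (border '')
j=34 s[j]='a': π[34]=1 (border 'a')
j=35 s[j]='d': k: 1→0; π[35]=0 (border '')
j=36 s[j]='b': π[36]=0 (border '')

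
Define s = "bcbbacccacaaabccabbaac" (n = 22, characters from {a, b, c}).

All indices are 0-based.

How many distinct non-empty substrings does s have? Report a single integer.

220

rank→(start, suffix):
  0 → (10, 'aaabccabbaac')
  1 → (11, 'aabccabbaac')
  2 → (19, 'aac')
  3 → (16, 'abbaac')
  4 → (12, 'abccabbaac')
  5 → (20, 'ac')
  6 → (8, 'acaaabccabbaac')
  7 → (4, 'acccacaaabccabbaac')
  8 → (18, 'baac')
  9 → (3, 'bacccacaaabccabbaac')
  10 → (17, 'bbaac')
  11 → (2, 'bbacccacaaabccabbaac')
  12 → (0, 'bcbbacccacaaabccabbaac')
  13 → (13, 'bccabbaac')
  14 → (21, 'c')
  15 → (9, 'caaabccabbaac')
  16 → (15, 'cabbaac')
  17 → (7, 'cacaaabccabbaac')
  18 → (1, 'cbbacccacaaabccabbaac')
  19 → (14, 'ccabbaac')
  20 → (6, 'ccacaaabccabbaac')
  21 → (5, 'cccacaaabccabbaac')

SA = [10, 11, 19, 16, 12, 20, 8, 4, 18, 3, 17, 2, 0, 13, 21, 9, 15, 7, 1, 14, 6, 5]
[i] adj suffixes → lcp
  [1] 10/11 → 2 ('aa')
  [2] 11/19 → 2 ('aa')
  [3] 19/16 → 1 ('a')
  [4] 16/12 → 2 ('ab')
  [5] 12/20 → 1 ('a')
  [6] 20/8 → 2 ('ac')
  [7] 8/4 → 2 ('ac')
  [8] 4/18 → 0 ('')
  [9] 18/3 → 2 ('ba')
  [10] 3/17 → 1 ('b')
  [11] 17/2 → 3 ('bba')
  [12] 2/0 → 1 ('b')
  [13] 0/13 → 2 ('bc')
  [14] 13/21 → 0 ('')
  [15] 21/9 → 1 ('c')
  [16] 9/15 → 2 ('ca')
  [17] 15/7 → 2 ('ca')
  [18] 7/1 → 1 ('c')
  [19] 1/14 → 1 ('c')
  [20] 14/6 → 3 ('cca')
  [21] 6/5 → 2 ('cc')

n(n+1)/2 = 22·23/2 = 253
Σ LCP = 0 + 2 + 2 + 1 + 2 + 1 + 2 + 2 + 0 + 2 + 1 + 3 + 1 + 2 + 0 + 1 + 2 + 2 + 1 + 1 + 3 + 2 = 33
distinct = 253 − 33 = 220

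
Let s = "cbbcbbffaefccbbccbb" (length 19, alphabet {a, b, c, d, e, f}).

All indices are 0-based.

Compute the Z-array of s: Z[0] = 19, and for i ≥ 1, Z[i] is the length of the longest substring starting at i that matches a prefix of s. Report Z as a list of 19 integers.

Z[0]=19
i=1: i≥r, start 0; Z[1]=0
i=2: i≥r, start 0; Z[2]=0
i=3: i≥r, start 0; Z[3]=3 grow→box=[3,6)
i=4: min(r-i=2, Z[1]=0)=0; Z[4]=0
i=5: min(r-i=1, Z[2]=0)=0; Z[5]=0
i=6: i≥r, start 0; Z[6]=0
i=7: i≥r, start 0; Z[7]=0
i=8: i≥r, start 0; Z[8]=0
i=9: i≥r, start 0; Z[9]=0
i=10: i≥r, start 0; Z[10]=0
i=11: i≥r, start 0; Z[11]=1 grow→box=[11,12)
i=12: i≥r, start 0; Z[12]=4 grow→box=[12,16)
i=13: min(r-i=3, Z[1]=0)=0; Z[13]=0
i=14: min(r-i=2, Z[2]=0)=0; Z[14]=0
i=15: min(r-i=1, Z[3]=3)=1; Z[15]=1
i=16: i≥r, start 0; Z[16]=3 grow→box=[16,19)
i=17: min(r-i=2, Z[1]=0)=0; Z[17]=0
i=18: min(r-i=1, Z[2]=0)=0; Z[18]=0

[19, 0, 0, 3, 0, 0, 0, 0, 0, 0, 0, 1, 4, 0, 0, 1, 3, 0, 0]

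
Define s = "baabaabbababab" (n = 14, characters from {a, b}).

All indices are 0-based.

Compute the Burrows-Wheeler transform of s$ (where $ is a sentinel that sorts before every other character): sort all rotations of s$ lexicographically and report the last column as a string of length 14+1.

rank  rotation         last
    0  $baabaabbababab  b
    1  aabaabbababab$b  b
    2  aabbababab$baab  b
    3  ab$baabaabbabab  b
    4  abaabbababab$ba  a
    5  abab$baabaabbab  b
    6  ababab$baabaabb  b
    7  abbababab$baaba  a
    8  b$baabaabbababa  a
    9  baabaabbababab$  $
   10  baabbababab$baa  a
   11  bab$baabaabbaba  a
   12  babab$baabaabba  a
   13  bababab$baabaab  b
   14  bbababab$baabaa  a

bbbbabbaa$aaaba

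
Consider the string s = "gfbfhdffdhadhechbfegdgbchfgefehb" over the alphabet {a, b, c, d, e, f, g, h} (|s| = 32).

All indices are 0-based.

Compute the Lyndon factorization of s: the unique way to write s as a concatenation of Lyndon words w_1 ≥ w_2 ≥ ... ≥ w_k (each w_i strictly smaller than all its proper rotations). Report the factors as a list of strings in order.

["g", "f", "bfhdffdh", "adhechbfegdgbchfgefehb"]

emit factor 1: 'g' (i=0, period=1)
emit factor 2: 'f' (i=1, period=1)
emit factor 3: 'bfhdffdh' (i=2, period=8)
emit factor 4: 'adhechbfegdgbchfgefehb' (i=10, period=22)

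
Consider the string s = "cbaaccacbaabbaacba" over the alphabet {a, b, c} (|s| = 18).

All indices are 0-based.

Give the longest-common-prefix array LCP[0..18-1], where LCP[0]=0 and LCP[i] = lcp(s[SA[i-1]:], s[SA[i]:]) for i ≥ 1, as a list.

sorted suffixes:
  #0 SA[0]=17  'a'
  #1 SA[1]=9  'aabbaacba'
  #2 SA[2]=13  'aacba'
  #3 SA[3]=2  'aaccacbaabbaacba'
  #4 SA[4]=10  'abbaacba'
  #5 SA[5]=14  'acba'
  #6 SA[6]=6  'acbaabbaacba'
  #7 SA[7]=3  'accacbaabbaacba'
  #8 SA[8]=16  'ba'
  #9 SA[9]=8  'baabbaacba'
  #10 SA[10]=12  'baacba'
  #11 SA[11]=1  'baaccacbaabbaacba'
  #12 SA[12]=11  'bbaacba'
  #13 SA[13]=5  'cacbaabbaacba'
  #14 SA[14]=15  'cba'
  #15 SA[15]=7  'cbaabbaacba'
  #16 SA[16]=0  'cbaaccacbaabbaacba'
  #17 SA[17]=4  'ccacbaabbaacba'

SA = [17, 9, 13, 2, 10, 14, 6, 3, 16, 8, 12, 1, 11, 5, 15, 7, 0, 4]
[i] adj suffixes → lcp
  [1] 17/9 → 1 ('a')
  [2] 9/13 → 2 ('aa')
  [3] 13/2 → 3 ('aac')
  [4] 2/10 → 1 ('a')
  [5] 10/14 → 1 ('a')
  [6] 14/6 → 4 ('acba')
  [7] 6/3 → 2 ('ac')
  [8] 3/16 → 0 ('')
  [9] 16/8 → 2 ('ba')
  [10] 8/12 → 3 ('baa')
  [11] 12/1 → 4 ('baac')
  [12] 1/11 → 1 ('b')
  [13] 11/5 → 0 ('')
  [14] 5/15 → 1 ('c')
  [15] 15/7 → 3 ('cba')
  [16] 7/0 → 4 ('cbaa')
  [17] 0/4 → 1 ('c')

[0, 1, 2, 3, 1, 1, 4, 2, 0, 2, 3, 4, 1, 0, 1, 3, 4, 1]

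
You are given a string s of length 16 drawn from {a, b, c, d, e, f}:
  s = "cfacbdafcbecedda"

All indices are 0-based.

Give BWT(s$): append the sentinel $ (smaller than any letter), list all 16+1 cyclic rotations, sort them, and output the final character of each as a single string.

rank  rotation           last
    0  $cfacbdafcbecedda  a
    1  a$cfacbdafcbecedd  d
    2  acbdafcbecedda$cf  f
    3  afcbecedda$cfacbd  d
    4  bdafcbecedda$cfac  c
    5  becedda$cfacbdafc  c
    6  cbdafcbecedda$cfa  a
    7  cbecedda$cfacbdaf  f
    8  cedda$cfacbdafcbe  e
    9  cfacbdafcbecedda$  $
   10  da$cfacbdafcbeced  d
   11  dafcbecedda$cfacb  b
   12  dda$cfacbdafcbece  e
   13  ecedda$cfacbdafcb  b
   14  edda$cfacbdafcbec  c
   15  facbdafcbecedda$c  c
   16  fcbecedda$cfacbda  a

adfdccafe$dbebcca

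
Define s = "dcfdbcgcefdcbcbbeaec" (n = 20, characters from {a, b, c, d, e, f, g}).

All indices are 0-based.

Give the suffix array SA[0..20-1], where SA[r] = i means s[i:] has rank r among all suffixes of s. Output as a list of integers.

rank | idx | suffix
   0 |  17 | aec
   1 |  14 | bbeaec
   2 |  12 | bcbbeaec
   3 |   4 | bcgcefdcbcbbeaec
   4 |  15 | beaec
   5 |  19 | c
   6 |  13 | cbbeaec
   7 |  11 | cbcbbeaec
   8 |   7 | cefdcbcbbeaec
   9 |   1 | cfdbcgcefdcbcbbeaec
  10 |   5 | cgcefdcbcbbeaec
  11 |   3 | dbcgcefdcbcbbeaec
  12 |  10 | dcbcbbeaec
  13 |   0 | dcfdbcgcefdcbcbbeaec
  14 |  16 | eaec
  15 |  18 | ec
  16 |   8 | efdcbcbbeaec
  17 |   2 | fdbcgcefdcbcbbeaec
  18 |   9 | fdcbcbbeaec
  19 |   6 | gcefdcbcbbeaec

[17, 14, 12, 4, 15, 19, 13, 11, 7, 1, 5, 3, 10, 0, 16, 18, 8, 2, 9, 6]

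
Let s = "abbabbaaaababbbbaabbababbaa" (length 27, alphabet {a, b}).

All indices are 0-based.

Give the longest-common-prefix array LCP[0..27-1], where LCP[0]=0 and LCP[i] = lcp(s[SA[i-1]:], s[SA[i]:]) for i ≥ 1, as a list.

[0, 1, 2, 3, 2, 3, 1, 5, 2, 5, 4, 5, 3, 0, 3, 3, 2, 3, 6, 4, 1, 4, 4, 3, 4, 2, 3]

sorted suffixes:
  #0 SA[0]=26  'a'
  #1 SA[1]=25  'aa'
  #2 SA[2]=6  'aaaababbbbaabbababbaa'
  #3 SA[3]=7  'aaababbbbaabbababbaa'
  #4 SA[4]=8  'aababbbbaabbababbaa'
  #5 SA[5]=16  'aabbababbaa'
  #6 SA[6]=20  'ababbaa'
  #7 SA[7]=9  'ababbbbaabbababbaa'
  #8 SA[8]=22  'abbaa'
  #9 SA[9]=3  'abbaaaababbbbaabbababbaa'
  #10 SA[10]=17  'abbababbaa'
  #11 SA[11]=0  'abbabbaaaababbbbaabbababbaa'
  #12 SA[12]=11  'abbbbaabbababbaa'
  #13 SA[13]=24  'baa'
  #14 SA[14]=5  'baaaababbbbaabbababbaa'
  #15 SA[15]=15  'baabbababbaa'
  #16 SA[16]=19  'bababbaa'
  #17 SA[17]=21  'babbaa'
  #18 SA[18]=2  'babbaaaababbbbaabbababbaa'
  #19 SA[19]=10  'babbbbaabbababbaa'
  #20 SA[20]=23  'bbaa'
  #21 SA[21]=4  'bbaaaababbbbaabbababbaa'
  #22 SA[22]=14  'bbaabbababbaa'
  #23 SA[23]=18  'bbababbaa'
  #24 SA[24]=1  'bbabbaaaababbbbaabbababbaa'
  #25 SA[25]=13  'bbbaabbababbaa'
  #26 SA[26]=12  'bbbbaabbababbaa'

SA = [26, 25, 6, 7, 8, 16, 20, 9, 22, 3, 17, 0, 11, 24, 5, 15, 19, 21, 2, 10, 23, 4, 14, 18, 1, 13, 12]
i: (SA[i-1],SA[i]) lcp shared
  1: (26,25) 1 'a'
  2: (25,6) 2 'aa'
  3: (6,7) 3 'aaa'
  4: (7,8) 2 'aa'
  5: (8,16) 3 'aab'
  6: (16,20) 1 'a'
  7: (20,9) 5 'ababb'
  8: (9,22) 2 'ab'
  9: (22,3) 5 'abbaa'
  10: (3,17) 4 'abba'
  11: (17,0) 5 'abbab'
  12: (0,11) 3 'abb'
  13: (11,24) 0 ''
  14: (24,5) 3 'baa'
  15: (5,15) 3 'baa'
  16: (15,19) 2 'ba'
  17: (19,21) 3 'bab'
  18: (21,2) 6 'babbaa'
  19: (2,10) 4 'babb'
  20: (10,23) 1 'b'
  21: (23,4) 4 'bbaa'
  22: (4,14) 4 'bbaa'
  23: (14,18) 3 'bba'
  24: (18,1) 4 'bbab'
  25: (1,13) 2 'bb'
  26: (13,12) 3 'bbb'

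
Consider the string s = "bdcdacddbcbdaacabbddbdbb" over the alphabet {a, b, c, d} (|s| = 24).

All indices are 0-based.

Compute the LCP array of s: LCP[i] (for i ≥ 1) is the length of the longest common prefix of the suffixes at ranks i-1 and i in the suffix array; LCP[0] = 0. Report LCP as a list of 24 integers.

[0, 1, 1, 2, 0, 1, 2, 1, 1, 2, 2, 2, 0, 1, 1, 2, 0, 2, 1, 2, 2, 1, 1, 3]

sorted suffixes:
  #0 SA[0]=12  'aacabbddbdbb'
  #1 SA[1]=15  'abbddbdbb'
  #2 SA[2]=13  'acabbddbdbb'
  #3 SA[3]=4  'acddbcbdaacabbddbdbb'
  #4 SA[4]=23  'b'
  #5 SA[5]=22  'bb'
  #6 SA[6]=16  'bbddbdbb'
  #7 SA[7]=8  'bcbdaacabbddbdbb'
  #8 SA[8]=10  'bdaacabbddbdbb'
  #9 SA[9]=20  'bdbb'
  #10 SA[10]=0  'bdcdacddbcbdaacabbddbdbb'
  #11 SA[11]=17  'bddbdbb'
  #12 SA[12]=14  'cabbddbdbb'
  #13 SA[13]=9  'cbdaacabbddbdbb'
  #14 SA[14]=2  'cdacddbcbdaacabbddbdbb'
  #15 SA[15]=5  'cddbcbdaacabbddbdbb'
  #16 SA[16]=11  'daacabbddbdbb'
  #17 SA[17]=3  'dacddbcbdaacabbddbdbb'
  #18 SA[18]=21  'dbb'
  #19 SA[19]=7  'dbcbdaacabbddbdbb'
  #20 SA[20]=19  'dbdbb'
  #21 SA[21]=1  'dcdacddbcbdaacabbddbdbb'
  #22 SA[22]=6  'ddbcbdaacabbddbdbb'
  #23 SA[23]=18  'ddbdbb'

SA = [12, 15, 13, 4, 23, 22, 16, 8, 10, 20, 0, 17, 14, 9, 2, 5, 11, 3, 21, 7, 19, 1, 6, 18]
[i] adj suffixes → lcp
  [1] 12/15 → 1 ('a')
  [2] 15/13 → 1 ('a')
  [3] 13/4 → 2 ('ac')
  [4] 4/23 → 0 ('')
  [5] 23/22 → 1 ('b')
  [6] 22/16 → 2 ('bb')
  [7] 16/8 → 1 ('b')
  [8] 8/10 → 1 ('b')
  [9] 10/20 → 2 ('bd')
  [10] 20/0 → 2 ('bd')
  [11] 0/17 → 2 ('bd')
  [12] 17/14 → 0 ('')
  [13] 14/9 → 1 ('c')
  [14] 9/2 → 1 ('c')
  [15] 2/5 → 2 ('cd')
  [16] 5/11 → 0 ('')
  [17] 11/3 → 2 ('da')
  [18] 3/21 → 1 ('d')
  [19] 21/7 → 2 ('db')
  [20] 7/19 → 2 ('db')
  [21] 19/1 → 1 ('d')
  [22] 1/6 → 1 ('d')
  [23] 6/18 → 3 ('ddb')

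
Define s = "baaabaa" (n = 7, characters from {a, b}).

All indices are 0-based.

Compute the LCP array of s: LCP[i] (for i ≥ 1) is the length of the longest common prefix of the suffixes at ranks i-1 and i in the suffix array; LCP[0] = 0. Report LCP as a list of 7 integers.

[0, 1, 2, 2, 1, 0, 3]

sorted suffixes:
  #0 SA[0]=6  'a'
  #1 SA[1]=5  'aa'
  #2 SA[2]=1  'aaabaa'
  #3 SA[3]=2  'aabaa'
  #4 SA[4]=3  'abaa'
  #5 SA[5]=4  'baa'
  #6 SA[6]=0  'baaabaa'

SA = [6, 5, 1, 2, 3, 4, 0]
i: (SA[i-1],SA[i]) lcp shared
  1: (6,5) 1 'a'
  2: (5,1) 2 'aa'
  3: (1,2) 2 'aa'
  4: (2,3) 1 'a'
  5: (3,4) 0 ''
  6: (4,0) 3 'baa'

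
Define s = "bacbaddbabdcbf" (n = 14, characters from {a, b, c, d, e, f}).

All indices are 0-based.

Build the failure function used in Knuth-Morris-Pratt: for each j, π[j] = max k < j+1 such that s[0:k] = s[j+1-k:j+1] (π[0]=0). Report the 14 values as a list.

[0, 0, 0, 1, 2, 0, 0, 1, 2, 1, 0, 0, 1, 0]

π[0] = 0
j=1 s[j]='a': π[1]=0 (border '')
j=2 s[j]='c': π[2]=0 (border '')
j=3 s[j]='b': π[3]=1 (border 'b')
j=4 s[j]='a': π[4]=2 (border 'ba')
j=5 s[j]='d': k: 2→0; π[5]=0 (border '')
j=6 s[j]='d': π[6]=0 (border '')
j=7 s[j]='b': π[7]=1 (border 'b')
j=8 s[j]='a': π[8]=2 (border 'ba')
j=9 s[j]='b': k: 2→0; π[9]=1 (border 'b')
j=10 s[j]='d': k: 1→0; π[10]=0 (border '')
j=11 s[j]='c': π[11]=0 (border '')
j=12 s[j]='b': π[12]=1 (border 'b')
j=13 s[j]='f': k: 1→0; π[13]=0 (border '')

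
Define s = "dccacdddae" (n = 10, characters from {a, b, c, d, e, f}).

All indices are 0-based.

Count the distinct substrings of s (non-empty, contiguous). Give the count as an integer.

sorted suffixes:
  #0 SA[0]=3  'acdddae'
  #1 SA[1]=8  'ae'
  #2 SA[2]=2  'cacdddae'
  #3 SA[3]=1  'ccacdddae'
  #4 SA[4]=4  'cdddae'
  #5 SA[5]=7  'dae'
  #6 SA[6]=0  'dccacdddae'
  #7 SA[7]=6  'ddae'
  #8 SA[8]=5  'dddae'
  #9 SA[9]=9  'e'

SA = [3, 8, 2, 1, 4, 7, 0, 6, 5, 9]
[i] adj suffixes → lcp
  [1] 3/8 → 1 ('a')
  [2] 8/2 → 0 ('')
  [3] 2/1 → 1 ('c')
  [4] 1/4 → 1 ('c')
  [5] 4/7 → 0 ('')
  [6] 7/0 → 1 ('d')
  [7] 0/6 → 1 ('d')
  [8] 6/5 → 2 ('dd')
  [9] 5/9 → 0 ('')

n(n+1)/2 = 10·11/2 = 55
Σ LCP = 0 + 1 + 0 + 1 + 1 + 0 + 1 + 1 + 2 + 0 = 7
distinct = 55 − 7 = 48

48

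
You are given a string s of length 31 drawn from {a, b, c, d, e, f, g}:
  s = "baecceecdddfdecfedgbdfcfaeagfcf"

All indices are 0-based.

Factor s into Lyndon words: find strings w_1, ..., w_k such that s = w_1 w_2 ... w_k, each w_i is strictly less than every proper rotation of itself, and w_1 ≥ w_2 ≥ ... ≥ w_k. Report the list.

emit factor 1: 'b' (i=0, period=1)
emit factor 2: 'aecceecdddfdecfedgbdfcf' (i=1, period=23)
emit factor 3: 'aeagfcf' (i=24, period=7)

["b", "aecceecdddfdecfedgbdfcf", "aeagfcf"]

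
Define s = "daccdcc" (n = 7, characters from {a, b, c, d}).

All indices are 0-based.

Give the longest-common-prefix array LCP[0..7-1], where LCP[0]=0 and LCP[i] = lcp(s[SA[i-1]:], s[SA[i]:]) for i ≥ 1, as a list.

sorted suffixes:
  #0 SA[0]=1  'accdcc'
  #1 SA[1]=6  'c'
  #2 SA[2]=5  'cc'
  #3 SA[3]=2  'ccdcc'
  #4 SA[4]=3  'cdcc'
  #5 SA[5]=0  'daccdcc'
  #6 SA[6]=4  'dcc'

SA = [1, 6, 5, 2, 3, 0, 4]
i: (SA[i-1],SA[i]) lcp shared
  1: (1,6) 0 ''
  2: (6,5) 1 'c'
  3: (5,2) 2 'cc'
  4: (2,3) 1 'c'
  5: (3,0) 0 ''
  6: (0,4) 1 'd'

[0, 0, 1, 2, 1, 0, 1]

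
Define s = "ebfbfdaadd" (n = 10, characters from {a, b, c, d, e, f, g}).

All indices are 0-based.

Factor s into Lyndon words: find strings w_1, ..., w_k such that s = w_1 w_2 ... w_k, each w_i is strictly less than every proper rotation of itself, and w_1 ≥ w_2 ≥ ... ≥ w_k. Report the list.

emit factor 1: 'e' (i=0, period=1)
emit factor 2: 'bfbfd' (i=1, period=5)
emit factor 3: 'aadd' (i=6, period=4)

["e", "bfbfd", "aadd"]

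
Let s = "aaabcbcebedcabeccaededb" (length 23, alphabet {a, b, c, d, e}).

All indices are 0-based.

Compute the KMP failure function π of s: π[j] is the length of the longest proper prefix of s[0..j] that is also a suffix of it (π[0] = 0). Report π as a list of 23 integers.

[0, 1, 2, 0, 0, 0, 0, 0, 0, 0, 0, 0, 1, 0, 0, 0, 0, 1, 0, 0, 0, 0, 0]

π[0] = 0
j=1 s[j]='a': π[1]=1 (border 'a')
j=2 s[j]='a': π[2]=2 (border 'aa')
j=3 s[j]='b': k: 2→1→0; π[3]=0 (border '')
j=4 s[j]='c': π[4]=0 (border '')
j=5 s[j]='b': π[5]=0 (border '')
j=6 s[j]='c': π[6]=0 (border '')
j=7 s[j]='e': π[7]=0 (border '')
j=8 s[j]='b': π[8]=0 (border '')
j=9 s[j]='e': π[9]=0 (border '')
j=10 s[j]='d': π[10]=0 (border '')
j=11 s[j]='c': π[11]=0 (border '')
j=12 s[j]='a': π[12]=1 (border 'a')
j=13 s[j]='b': k: 1→0; π[13]=0 (border '')
j=14 s[j]='e': π[14]=0 (border '')
j=15 s[j]='c': π[15]=0 (border '')
j=16 s[j]='c': π[16]=0 (border '')
j=17 s[j]='a': π[17]=1 (border 'a')
j=18 s[j]='e': k: 1→0; π[18]=0 (border '')
j=19 s[j]='d': π[19]=0 (border '')
j=20 s[j]='e': π[20]=0 (border '')
j=21 s[j]='d': π[21]=0 (border '')
j=22 s[j]='b': π[22]=0 (border '')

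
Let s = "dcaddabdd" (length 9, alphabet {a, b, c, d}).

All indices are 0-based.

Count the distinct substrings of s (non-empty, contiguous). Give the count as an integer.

39

rank→(start, suffix):
  0 → (5, 'abdd')
  1 → (2, 'addabdd')
  2 → (6, 'bdd')
  3 → (1, 'caddabdd')
  4 → (8, 'd')
  5 → (4, 'dabdd')
  6 → (0, 'dcaddabdd')
  7 → (7, 'dd')
  8 → (3, 'ddabdd')

SA = [5, 2, 6, 1, 8, 4, 0, 7, 3]
rank  pair      lcp
   1  s[5:],s[2:]  1  'a'
   2  s[2:],s[6:]  0  ''
   3  s[6:],s[1:]  0  ''
   4  s[1:],s[8:]  0  ''
   5  s[8:],s[4:]  1  'd'
   6  s[4:],s[0:]  1  'd'
   7  s[0:],s[7:]  1  'd'
   8  s[7:],s[3:]  2  'dd'

n(n+1)/2 = 9·10/2 = 45
Σ LCP = 0 + 1 + 0 + 0 + 0 + 1 + 1 + 1 + 2 = 6
distinct = 45 − 6 = 39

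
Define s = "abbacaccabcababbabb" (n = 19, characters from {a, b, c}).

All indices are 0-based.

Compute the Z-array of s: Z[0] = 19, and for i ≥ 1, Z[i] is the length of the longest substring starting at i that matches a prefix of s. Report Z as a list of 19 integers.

Z[0]=19
i=1: outside box; Z[1]=0
i=2: outside box; Z[2]=0
i=3: outside box; Z[3]=1 scan→box=[3,4)
i=4: outside box; Z[4]=0
i=5: outside box; Z[5]=1 scan→box=[5,6)
i=6: outside box; Z[6]=0
i=7: outside box; Z[7]=0
i=8: outside box; Z[8]=2 scan→box=[8,10)
i=9: min(r-i=1, Z[1]=0)=0; Z[9]=0
i=10: outside box; Z[10]=0
i=11: outside box; Z[11]=2 scan→box=[11,13)
i=12: min(r-i=1, Z[1]=0)=0; Z[12]=0
i=13: outside box; Z[13]=4 scan→box=[13,17)
i=14: min(r-i=3, Z[1]=0)=0; Z[14]=0
i=15: min(r-i=2, Z[2]=0)=0; Z[15]=0
i=16: min(r-i=1, Z[3]=1)=1; Z[16]=3 scan→box=[16,19)
i=17: min(r-i=2, Z[1]=0)=0; Z[17]=0
i=18: min(r-i=1, Z[2]=0)=0; Z[18]=0

[19, 0, 0, 1, 0, 1, 0, 0, 2, 0, 0, 2, 0, 4, 0, 0, 3, 0, 0]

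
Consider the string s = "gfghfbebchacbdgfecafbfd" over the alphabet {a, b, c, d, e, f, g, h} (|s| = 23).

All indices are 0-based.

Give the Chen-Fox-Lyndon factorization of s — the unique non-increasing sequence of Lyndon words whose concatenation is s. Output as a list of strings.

["g", "fgh", "f", "be", "bch", "acbdgfecafbfd"]

emit factor 1: 'g' (i=0, period=1)
emit factor 2: 'fgh' (i=1, period=3)
emit factor 3: 'f' (i=4, period=1)
emit factor 4: 'be' (i=5, period=2)
emit factor 5: 'bch' (i=7, period=3)
emit factor 6: 'acbdgfecafbfd' (i=10, period=13)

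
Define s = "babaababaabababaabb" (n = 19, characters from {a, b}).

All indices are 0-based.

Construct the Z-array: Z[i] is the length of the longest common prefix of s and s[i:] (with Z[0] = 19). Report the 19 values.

Z[0]=19
i=1: i≥r, start 0; Z[1]=0
i=2: i≥r, start 0; Z[2]=2 extend→box=[2,4)
i=3: min(r-i=1, Z[1]=0)=0; Z[3]=0
i=4: i≥r, start 0; Z[4]=0
i=5: i≥r, start 0; Z[5]=9 extend→box=[5,14)
i=6: min(r-i=8, Z[1]=0)=0; Z[6]=0
i=7: min(r-i=7, Z[2]=2)=2; Z[7]=2
i=8: min(r-i=6, Z[3]=0)=0; Z[8]=0
i=9: min(r-i=5, Z[4]=0)=0; Z[9]=0
i=10: min(r-i=4, Z[5]=9)=4; Z[10]=4
i=11: min(r-i=3, Z[6]=0)=0; Z[11]=0
i=12: min(r-i=2, Z[7]=2)=2; Z[12]=6 extend→box=[12,18)
i=13: min(r-i=5, Z[1]=0)=0; Z[13]=0
i=14: min(r-i=4, Z[2]=2)=2; Z[14]=2
i=15: min(r-i=3, Z[3]=0)=0; Z[15]=0
i=16: min(r-i=2, Z[4]=0)=0; Z[16]=0
i=17: min(r-i=1, Z[5]=9)=1; Z[17]=1
i=18: i≥r, start 0; Z[18]=1 extend→box=[18,19)

[19, 0, 2, 0, 0, 9, 0, 2, 0, 0, 4, 0, 6, 0, 2, 0, 0, 1, 1]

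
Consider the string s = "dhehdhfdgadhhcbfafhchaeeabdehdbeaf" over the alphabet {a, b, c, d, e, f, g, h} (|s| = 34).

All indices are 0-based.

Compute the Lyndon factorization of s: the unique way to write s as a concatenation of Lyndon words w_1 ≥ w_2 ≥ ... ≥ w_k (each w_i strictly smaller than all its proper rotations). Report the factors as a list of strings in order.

["dhehdhf", "dg", "adhhcbfafhchaee", "abdehdbeaf"]

emit factor 1: 'dhehdhf' (i=0, period=7)
emit factor 2: 'dg' (i=7, period=2)
emit factor 3: 'adhhcbfafhchaee' (i=9, period=15)
emit factor 4: 'abdehdbeaf' (i=24, period=10)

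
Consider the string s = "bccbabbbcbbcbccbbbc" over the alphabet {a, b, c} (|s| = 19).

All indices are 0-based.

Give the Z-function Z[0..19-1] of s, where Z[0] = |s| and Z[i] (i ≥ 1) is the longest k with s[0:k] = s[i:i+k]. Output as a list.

Z[0]=19
i=1: i≥r, start 0; Z[1]=0
i=2: i≥r, start 0; Z[2]=0
i=3: i≥r, start 0; Z[3]=1 grow→box=[3,4)
i=4: i≥r, start 0; Z[4]=0
i=5: i≥r, start 0; Z[5]=1 grow→box=[5,6)
i=6: i≥r, start 0; Z[6]=1 grow→box=[6,7)
i=7: i≥r, start 0; Z[7]=2 grow→box=[7,9)
i=8: min(r-i=1, Z[1]=0)=0; Z[8]=0
i=9: i≥r, start 0; Z[9]=1 grow→box=[9,10)
i=10: i≥r, start 0; Z[10]=2 grow→box=[10,12)
i=11: min(r-i=1, Z[1]=0)=0; Z[11]=0
i=12: i≥r, start 0; Z[12]=4 grow→box=[12,16)
i=13: min(r-i=3, Z[1]=0)=0; Z[13]=0
i=14: min(r-i=2, Z[2]=0)=0; Z[14]=0
i=15: min(r-i=1, Z[3]=1)=1; Z[15]=1
i=16: i≥r, start 0; Z[16]=1 grow→box=[16,17)
i=17: i≥r, start 0; Z[17]=2 grow→box=[17,19)
i=18: min(r-i=1, Z[1]=0)=0; Z[18]=0

[19, 0, 0, 1, 0, 1, 1, 2, 0, 1, 2, 0, 4, 0, 0, 1, 1, 2, 0]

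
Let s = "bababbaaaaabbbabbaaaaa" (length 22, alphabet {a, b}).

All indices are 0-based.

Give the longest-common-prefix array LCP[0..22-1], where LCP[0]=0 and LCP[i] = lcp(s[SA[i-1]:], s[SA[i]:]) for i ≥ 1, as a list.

[0, 1, 2, 3, 4, 5, 4, 3, 2, 1, 2, 8, 3, 0, 6, 2, 3, 9, 1, 7, 3, 2]

rank→(start, suffix):
  0 → (21, 'a')
  1 → (20, 'aa')
  2 → (19, 'aaa')
  3 → (18, 'aaaa')
  4 → (17, 'aaaaa')
  5 → (6, 'aaaaabbbabbaaaaa')
  6 → (7, 'aaaabbbabbaaaaa')
  7 → (8, 'aaabbbabbaaaaa')
  8 → (9, 'aabbbabbaaaaa')
  9 → (1, 'ababbaaaaabbbabbaaaaa')
  10 → (14, 'abbaaaaa')
  11 → (3, 'abbaaaaabbbabbaaaaa')
  12 → (10, 'abbbabbaaaaa')
  13 → (16, 'baaaaa')
  14 → (5, 'baaaaabbbabbaaaaa')
  15 → (0, 'bababbaaaaabbbabbaaaaa')
  16 → (13, 'babbaaaaa')
  17 → (2, 'babbaaaaabbbabbaaaaa')
  18 → (15, 'bbaaaaa')
  19 → (4, 'bbaaaaabbbabbaaaaa')
  20 → (12, 'bbabbaaaaa')
  21 → (11, 'bbbabbaaaaa')

SA = [21, 20, 19, 18, 17, 6, 7, 8, 9, 1, 14, 3, 10, 16, 5, 0, 13, 2, 15, 4, 12, 11]
rank  pair      lcp
   1  s[21:],s[20:]  1  'a'
   2  s[20:],s[19:]  2  'aa'
   3  s[19:],s[18:]  3  'aaa'
   4  s[18:],s[17:]  4  'aaaa'
   5  s[17:],s[6:]  5  'aaaaa'
   6  s[6:],s[7:]  4  'aaaa'
   7  s[7:],s[8:]  3  'aaa'
   8  s[8:],s[9:]  2  'aa'
   9  s[9:],s[1:]  1  'a'
  10  s[1:],s[14:]  2  'ab'
  11  s[14:],s[3:]  8  'abbaaaaa'
  12  s[3:],s[10:]  3  'abb'
  13  s[10:],s[16:]  0  ''
  14  s[16:],s[5:]  6  'baaaaa'
  15  s[5:],s[0:]  2  'ba'
  16  s[0:],s[13:]  3  'bab'
  17  s[13:],s[2:]  9  'babbaaaaa'
  18  s[2:],s[15:]  1  'b'
  19  s[15:],s[4:]  7  'bbaaaaa'
  20  s[4:],s[12:]  3  'bba'
  21  s[12:],s[11:]  2  'bb'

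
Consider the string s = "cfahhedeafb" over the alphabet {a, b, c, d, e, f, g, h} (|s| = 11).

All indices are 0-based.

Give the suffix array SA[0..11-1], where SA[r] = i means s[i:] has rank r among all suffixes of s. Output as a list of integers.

[8, 2, 10, 0, 6, 7, 5, 1, 9, 4, 3]

sorted suffixes:
  #0 SA[0]=8  'afb'
  #1 SA[1]=2  'ahhedeafb'
  #2 SA[2]=10  'b'
  #3 SA[3]=0  'cfahhedeafb'
  #4 SA[4]=6  'deafb'
  #5 SA[5]=7  'eafb'
  #6 SA[6]=5  'edeafb'
  #7 SA[7]=1  'fahhedeafb'
  #8 SA[8]=9  'fb'
  #9 SA[9]=4  'hedeafb'
  #10 SA[10]=3  'hhedeafb'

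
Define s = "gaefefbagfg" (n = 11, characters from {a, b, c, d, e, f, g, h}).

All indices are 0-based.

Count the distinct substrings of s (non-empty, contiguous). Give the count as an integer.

59

sorted suffixes:
  #0 SA[0]=1  'aefefbagfg'
  #1 SA[1]=7  'agfg'
  #2 SA[2]=6  'bagfg'
  #3 SA[3]=4  'efbagfg'
  #4 SA[4]=2  'efefbagfg'
  #5 SA[5]=5  'fbagfg'
  #6 SA[6]=3  'fefbagfg'
  #7 SA[7]=9  'fg'
  #8 SA[8]=10  'g'
  #9 SA[9]=0  'gaefefbagfg'
  #10 SA[10]=8  'gfg'

SA = [1, 7, 6, 4, 2, 5, 3, 9, 10, 0, 8]
i: (SA[i-1],SA[i]) lcp shared
  1: (1,7) 1 'a'
  2: (7,6) 0 ''
  3: (6,4) 0 ''
  4: (4,2) 2 'ef'
  5: (2,5) 0 ''
  6: (5,3) 1 'f'
  7: (3,9) 1 'f'
  8: (9,10) 0 ''
  9: (10,0) 1 'g'
  10: (0,8) 1 'g'

n(n+1)/2 = 11·12/2 = 66
Σ LCP = 0 + 1 + 0 + 0 + 2 + 0 + 1 + 1 + 0 + 1 + 1 = 7
distinct = 66 − 7 = 59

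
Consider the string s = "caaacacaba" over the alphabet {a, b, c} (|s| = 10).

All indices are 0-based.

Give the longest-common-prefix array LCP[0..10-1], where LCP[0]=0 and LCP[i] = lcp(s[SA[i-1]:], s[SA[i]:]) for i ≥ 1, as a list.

[0, 1, 2, 1, 1, 3, 0, 0, 2, 2]

sorted suffixes:
  #0 SA[0]=9  'a'
  #1 SA[1]=1  'aaacacaba'
  #2 SA[2]=2  'aacacaba'
  #3 SA[3]=7  'aba'
  #4 SA[4]=5  'acaba'
  #5 SA[5]=3  'acacaba'
  #6 SA[6]=8  'ba'
  #7 SA[7]=0  'caaacacaba'
  #8 SA[8]=6  'caba'
  #9 SA[9]=4  'cacaba'

SA = [9, 1, 2, 7, 5, 3, 8, 0, 6, 4]
[i] adj suffixes → lcp
  [1] 9/1 → 1 ('a')
  [2] 1/2 → 2 ('aa')
  [3] 2/7 → 1 ('a')
  [4] 7/5 → 1 ('a')
  [5] 5/3 → 3 ('aca')
  [6] 3/8 → 0 ('')
  [7] 8/0 → 0 ('')
  [8] 0/6 → 2 ('ca')
  [9] 6/4 → 2 ('ca')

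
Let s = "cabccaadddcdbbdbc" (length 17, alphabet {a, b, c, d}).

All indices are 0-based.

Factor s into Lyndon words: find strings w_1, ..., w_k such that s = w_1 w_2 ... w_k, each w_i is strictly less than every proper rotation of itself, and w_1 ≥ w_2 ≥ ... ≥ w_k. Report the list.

emit factor 1: 'c' (i=0, period=1)
emit factor 2: 'abcc' (i=1, period=4)
emit factor 3: 'aadddcdbbdbc' (i=5, period=12)

["c", "abcc", "aadddcdbbdbc"]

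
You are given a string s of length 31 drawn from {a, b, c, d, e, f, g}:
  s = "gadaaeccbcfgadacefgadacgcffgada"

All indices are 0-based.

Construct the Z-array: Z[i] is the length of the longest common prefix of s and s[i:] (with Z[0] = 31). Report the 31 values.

Z[0]=31
i=1: outside box; Z[1]=0
i=2: outside box; Z[2]=0
i=3: outside box; Z[3]=0
i=4: outside box; Z[4]=0
i=5: outside box; Z[5]=0
i=6: outside box; Z[6]=0
i=7: outside box; Z[7]=0
i=8: outside box; Z[8]=0
i=9: outside box; Z[9]=0
i=10: outside box; Z[10]=0
i=11: outside box; Z[11]=4 scan→box=[11,15)
i=12: min(r-i=3, Z[1]=0)=0; Z[12]=0
i=13: min(r-i=2, Z[2]=0)=0; Z[13]=0
i=14: min(r-i=1, Z[3]=0)=0; Z[14]=0
i=15: outside box; Z[15]=0
i=16: outside box; Z[16]=0
i=17: outside box; Z[17]=0
i=18: outside box; Z[18]=4 scan→box=[18,22)
i=19: min(r-i=3, Z[1]=0)=0; Z[19]=0
i=20: min(r-i=2, Z[2]=0)=0; Z[20]=0
i=21: min(r-i=1, Z[3]=0)=0; Z[21]=0
i=22: outside box; Z[22]=0
i=23: outside box; Z[23]=1 scan→box=[23,24)
i=24: outside box; Z[24]=0
i=25: outside box; Z[25]=0
i=26: outside box; Z[26]=0
i=27: outside box; Z[27]=4 scan→box=[27,31)
i=28: min(r-i=3, Z[1]=0)=0; Z[28]=0
i=29: min(r-i=2, Z[2]=0)=0; Z[29]=0
i=30: min(r-i=1, Z[3]=0)=0; Z[30]=0

[31, 0, 0, 0, 0, 0, 0, 0, 0, 0, 0, 4, 0, 0, 0, 0, 0, 0, 4, 0, 0, 0, 0, 1, 0, 0, 0, 4, 0, 0, 0]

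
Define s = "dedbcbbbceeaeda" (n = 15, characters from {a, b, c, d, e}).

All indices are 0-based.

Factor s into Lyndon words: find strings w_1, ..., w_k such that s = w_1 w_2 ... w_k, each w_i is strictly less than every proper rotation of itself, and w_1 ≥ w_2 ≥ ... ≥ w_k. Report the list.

emit factor 1: 'de' (i=0, period=2)
emit factor 2: 'd' (i=2, period=1)
emit factor 3: 'bc' (i=3, period=2)
emit factor 4: 'bbbcee' (i=5, period=6)
emit factor 5: 'aed' (i=11, period=3)
emit factor 6: 'a' (i=14, period=1)

["de", "d", "bc", "bbbcee", "aed", "a"]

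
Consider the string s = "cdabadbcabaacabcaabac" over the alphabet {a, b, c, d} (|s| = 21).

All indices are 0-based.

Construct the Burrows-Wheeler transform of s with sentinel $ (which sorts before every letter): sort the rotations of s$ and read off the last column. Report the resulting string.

ccbcadcbabaaaadabba$ca

rank  rotation                last
    0  $cdabadbcabaacabcaabac  c
    1  aabac$cdabadbcabaacabc  c
    2  aacabcaabac$cdabadbcab  b
    3  abaacabcaabac$cdabadbc  c
    4  abac$cdabadbcabaacabca  a
    5  abadbcabaacabcaabac$cd  d
    6  abcaabac$cdabadbcabaac  c
    7  ac$cdabadbcabaacabcaab  b
    8  acabcaabac$cdabadbcaba  a
    9  adbcabaacabcaabac$cdab  b
   10  baacabcaabac$cdabadbca  a
   11  bac$cdabadbcabaacabcaa  a
   12  badbcabaacabcaabac$cda  a
   13  bcaabac$cdabadbcabaaca  a
   14  bcabaacabcaabac$cdabad  d
   15  c$cdabadbcabaacabcaaba  a
   16  caabac$cdabadbcabaacab  b
   17  cabaacabcaabac$cdabadb  b
   18  cabcaabac$cdabadbcabaa  a
   19  cdabadbcabaacabcaabac$  $
   20  dabadbcabaacabcaabac$c  c
   21  dbcabaacabcaabac$cdaba  a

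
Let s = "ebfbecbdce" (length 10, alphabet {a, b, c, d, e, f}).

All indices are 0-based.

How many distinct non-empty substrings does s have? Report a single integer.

50

sorted suffixes:
  #0 SA[0]=6  'bdce'
  #1 SA[1]=3  'becbdce'
  #2 SA[2]=1  'bfbecbdce'
  #3 SA[3]=5  'cbdce'
  #4 SA[4]=8  'ce'
  #5 SA[5]=7  'dce'
  #6 SA[6]=9  'e'
  #7 SA[7]=0  'ebfbecbdce'
  #8 SA[8]=4  'ecbdce'
  #9 SA[9]=2  'fbecbdce'

SA = [6, 3, 1, 5, 8, 7, 9, 0, 4, 2]
rank  pair      lcp
   1  s[6:],s[3:]  1  'b'
   2  s[3:],s[1:]  1  'b'
   3  s[1:],s[5:]  0  ''
   4  s[5:],s[8:]  1  'c'
   5  s[8:],s[7:]  0  ''
   6  s[7:],s[9:]  0  ''
   7  s[9:],s[0:]  1  'e'
   8  s[0:],s[4:]  1  'e'
   9  s[4:],s[2:]  0  ''

n(n+1)/2 = 10·11/2 = 55
Σ LCP = 0 + 1 + 1 + 0 + 1 + 0 + 0 + 1 + 1 + 0 = 5
distinct = 55 − 5 = 50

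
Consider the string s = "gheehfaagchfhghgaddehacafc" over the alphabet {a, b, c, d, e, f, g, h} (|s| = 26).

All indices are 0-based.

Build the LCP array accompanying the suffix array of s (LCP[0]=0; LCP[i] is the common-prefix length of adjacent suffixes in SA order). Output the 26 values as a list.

rank | idx | suffix
   0 |   6 | aagchfhghgaddehacafc
   1 |  21 | acafc
   2 |  16 | addehacafc
   3 |  23 | afc
   4 |   7 | agchfhghgaddehacafc
   5 |  25 | c
   6 |  22 | cafc
   7 |   9 | chfhghgaddehacafc
   8 |  17 | ddehacafc
   9 |  18 | dehacafc
  10 |   2 | eehfaagchfhghgaddehacafc
  11 |  19 | ehacafc
  12 |   3 | ehfaagchfhghgaddehacafc
  13 |   5 | faagchfhghgaddehacafc
  14 |  24 | fc
  15 |  11 | fhghgaddehacafc
  16 |  15 | gaddehacafc
  17 |   8 | gchfhghgaddehacafc
  18 |   0 | gheehfaagchfhghgaddehacafc
  19 |  13 | ghgaddehacafc
  20 |  20 | hacafc
  21 |   1 | heehfaagchfhghgaddehacafc
  22 |   4 | hfaagchfhghgaddehacafc
  23 |  10 | hfhghgaddehacafc
  24 |  14 | hgaddehacafc
  25 |  12 | hghgaddehacafc

SA = [6, 21, 16, 23, 7, 25, 22, 9, 17, 18, 2, 19, 3, 5, 24, 11, 15, 8, 0, 13, 20, 1, 4, 10, 14, 12]
rank  pair      lcp
   1  s[6:],s[21:]  1  'a'
   2  s[21:],s[16:]  1  'a'
   3  s[16:],s[23:]  1  'a'
   4  s[23:],s[7:]  1  'a'
   5  s[7:],s[25:]  0  ''
   6  s[25:],s[22:]  1  'c'
   7  s[22:],s[9:]  1  'c'
   8  s[9:],s[17:]  0  ''
   9  s[17:],s[18:]  1  'd'
  10  s[18:],s[2:]  0  ''
  11  s[2:],s[19:]  1  'e'
  12  s[19:],s[3:]  2  'eh'
  13  s[3:],s[5:]  0  ''
  14  s[5:],s[24:]  1  'f'
  15  s[24:],s[11:]  1  'f'
  16  s[11:],s[15:]  0  ''
  17  s[15:],s[8:]  1  'g'
  18  s[8:],s[0:]  1  'g'
  19  s[0:],s[13:]  2  'gh'
  20  s[13:],s[20:]  0  ''
  21  s[20:],s[1:]  1  'h'
  22  s[1:],s[4:]  1  'h'
  23  s[4:],s[10:]  2  'hf'
  24  s[10:],s[14:]  1  'h'
  25  s[14:],s[12:]  2  'hg'

[0, 1, 1, 1, 1, 0, 1, 1, 0, 1, 0, 1, 2, 0, 1, 1, 0, 1, 1, 2, 0, 1, 1, 2, 1, 2]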